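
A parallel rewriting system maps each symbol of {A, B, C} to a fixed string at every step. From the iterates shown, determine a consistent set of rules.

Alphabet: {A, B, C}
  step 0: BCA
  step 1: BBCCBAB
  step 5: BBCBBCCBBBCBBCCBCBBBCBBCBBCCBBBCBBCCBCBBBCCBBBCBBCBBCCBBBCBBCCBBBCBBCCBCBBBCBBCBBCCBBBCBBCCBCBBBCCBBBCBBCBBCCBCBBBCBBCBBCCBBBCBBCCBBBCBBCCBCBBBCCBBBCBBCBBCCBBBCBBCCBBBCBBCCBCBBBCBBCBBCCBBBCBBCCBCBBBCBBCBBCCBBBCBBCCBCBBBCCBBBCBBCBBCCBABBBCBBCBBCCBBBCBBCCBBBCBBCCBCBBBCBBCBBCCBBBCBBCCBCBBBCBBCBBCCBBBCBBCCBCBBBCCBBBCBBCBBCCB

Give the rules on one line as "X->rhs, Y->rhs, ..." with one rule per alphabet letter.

A->AB, B->BBC, C->CB

  step 0 ⇒ step 1: BCA ⇒ BBC·CB·AB
    A ↦ AB
    B ↦ BBC
    C ↦ CB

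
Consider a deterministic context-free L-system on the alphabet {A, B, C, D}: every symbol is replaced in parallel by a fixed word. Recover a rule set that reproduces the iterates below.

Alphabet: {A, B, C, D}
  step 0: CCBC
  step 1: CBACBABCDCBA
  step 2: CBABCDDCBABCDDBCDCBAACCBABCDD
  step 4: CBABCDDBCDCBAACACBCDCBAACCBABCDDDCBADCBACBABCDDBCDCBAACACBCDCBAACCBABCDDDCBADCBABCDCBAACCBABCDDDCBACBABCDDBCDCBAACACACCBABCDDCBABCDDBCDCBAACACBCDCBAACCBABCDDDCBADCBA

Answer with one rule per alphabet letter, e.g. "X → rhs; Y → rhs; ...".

A->D, B->BCD, C->CBA, D->AC

  step 1 ⇒ step 2: CBACBABCDCBA ⇒ CBA·BCD·D·CBA·BCD·D·BCD·CBA·AC·CBA·BCD·D
    A ↦ D
    B ↦ BCD
    C ↦ CBA
    D ↦ AC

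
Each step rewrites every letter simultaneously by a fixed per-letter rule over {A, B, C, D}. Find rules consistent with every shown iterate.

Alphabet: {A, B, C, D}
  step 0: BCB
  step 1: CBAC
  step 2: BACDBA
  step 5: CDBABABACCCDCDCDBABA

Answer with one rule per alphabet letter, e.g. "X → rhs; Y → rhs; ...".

A->D, B->C, C->BA, D->CC

  step 1 ⇒ step 2: CBAC ⇒ BA·C·D·BA
    A ↦ D
    B ↦ C
    C ↦ BA
    D ↦ CC  (constrained at step 2)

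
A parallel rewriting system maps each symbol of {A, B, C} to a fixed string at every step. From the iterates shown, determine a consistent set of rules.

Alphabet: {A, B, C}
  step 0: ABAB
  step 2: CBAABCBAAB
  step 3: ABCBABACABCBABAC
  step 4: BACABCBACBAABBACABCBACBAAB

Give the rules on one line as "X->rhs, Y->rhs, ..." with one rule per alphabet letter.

A->BA, B->C, C->AB

  step 3 ⇒ step 4: ABCBABACABCBABAC ⇒ BA·C·AB·C·BA·C·BA·AB·BA·C·AB·C·BA·C·BA·AB
    A ↦ BA
    B ↦ C
    C ↦ AB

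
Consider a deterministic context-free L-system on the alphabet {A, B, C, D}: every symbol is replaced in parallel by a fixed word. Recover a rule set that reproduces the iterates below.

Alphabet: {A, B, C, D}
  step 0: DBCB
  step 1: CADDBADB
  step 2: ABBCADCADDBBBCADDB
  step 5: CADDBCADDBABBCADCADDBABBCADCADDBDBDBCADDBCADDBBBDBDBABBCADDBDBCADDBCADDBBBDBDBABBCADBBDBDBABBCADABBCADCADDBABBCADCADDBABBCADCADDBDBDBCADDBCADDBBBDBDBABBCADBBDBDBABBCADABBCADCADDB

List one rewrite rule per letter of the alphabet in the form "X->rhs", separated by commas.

A->BB, B->DB, C->A, D->CAD

  step 1 ⇒ step 2: CADDBADB ⇒ A·BB·CAD·CAD·DB·BB·CAD·DB
    A ↦ BB
    B ↦ DB
    C ↦ A
    D ↦ CAD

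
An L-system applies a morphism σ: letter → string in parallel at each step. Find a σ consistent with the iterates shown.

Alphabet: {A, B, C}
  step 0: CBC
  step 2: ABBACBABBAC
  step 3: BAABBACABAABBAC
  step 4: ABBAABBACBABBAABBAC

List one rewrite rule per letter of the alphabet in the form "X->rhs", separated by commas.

A->B, B->A, C->BAC

  step 3 ⇒ step 4: BAABBACABAABBAC ⇒ A·B·B·A·A·B·BAC·B·A·B·B·A·A·B·BAC
    A ↦ B
    B ↦ A
    C ↦ BAC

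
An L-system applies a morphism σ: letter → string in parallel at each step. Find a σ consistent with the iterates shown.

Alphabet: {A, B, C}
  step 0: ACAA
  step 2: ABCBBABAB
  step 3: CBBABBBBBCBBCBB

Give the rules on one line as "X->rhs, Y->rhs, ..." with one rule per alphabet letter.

  step 2 ⇒ step 3: ABCBBABAB ⇒ C·BB·AB·BB·BB·C·BB·C·BB
    A ↦ C
    B ↦ BB
    C ↦ AB

A->C, B->BB, C->AB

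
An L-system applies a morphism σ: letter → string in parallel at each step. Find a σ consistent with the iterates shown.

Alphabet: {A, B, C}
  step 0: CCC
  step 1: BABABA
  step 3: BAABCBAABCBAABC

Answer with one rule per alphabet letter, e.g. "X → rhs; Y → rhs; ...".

  step 0 ⇒ step 1: CCC ⇒ BA·BA·BA
    C ↦ BA
    A ↦ AB  (constrained at step 1)
    B ↦ C  (constrained at step 1)

A->AB, B->C, C->BA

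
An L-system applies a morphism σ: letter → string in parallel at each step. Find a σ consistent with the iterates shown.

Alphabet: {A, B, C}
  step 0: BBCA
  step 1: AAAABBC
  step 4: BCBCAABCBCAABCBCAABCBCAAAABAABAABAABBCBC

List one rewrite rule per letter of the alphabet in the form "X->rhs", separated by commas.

  step 0 ⇒ step 1: BBCA ⇒ AA·AA·B·BC
    A ↦ BC
    B ↦ AA
    C ↦ B

A->BC, B->AA, C->B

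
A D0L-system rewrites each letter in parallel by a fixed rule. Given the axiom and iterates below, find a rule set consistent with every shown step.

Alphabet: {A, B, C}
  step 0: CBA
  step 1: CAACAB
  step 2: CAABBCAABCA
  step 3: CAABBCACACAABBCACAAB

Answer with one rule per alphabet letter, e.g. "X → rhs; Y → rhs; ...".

A->B, B->CA, C->CAA

  step 2 ⇒ step 3: CAABBCAABCA ⇒ CAA·B·B·CA·CA·CAA·B·B·CA·CAA·B
    A ↦ B
    B ↦ CA
    C ↦ CAA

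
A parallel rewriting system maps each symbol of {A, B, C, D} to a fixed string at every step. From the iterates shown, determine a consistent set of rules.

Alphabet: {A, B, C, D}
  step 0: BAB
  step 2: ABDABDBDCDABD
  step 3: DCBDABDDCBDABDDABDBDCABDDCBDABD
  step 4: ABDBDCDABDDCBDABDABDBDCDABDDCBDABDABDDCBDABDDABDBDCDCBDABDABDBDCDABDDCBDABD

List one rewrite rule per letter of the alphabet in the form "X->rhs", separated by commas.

A->DCB, B->D, C->BDC, D->ABD

  step 3 ⇒ step 4: DCBDABDDCBDABDDABDBDCABDDCBDABD ⇒ ABD·BDC·D·ABD·DCB·D·ABD·ABD·BDC·D·ABD·DCB·D·ABD·ABD·DCB·D·ABD·D·ABD·BDC·DCB·D·ABD·ABD·BDC·D·ABD·DCB·D·ABD
    A ↦ DCB
    B ↦ D
    C ↦ BDC
    D ↦ ABD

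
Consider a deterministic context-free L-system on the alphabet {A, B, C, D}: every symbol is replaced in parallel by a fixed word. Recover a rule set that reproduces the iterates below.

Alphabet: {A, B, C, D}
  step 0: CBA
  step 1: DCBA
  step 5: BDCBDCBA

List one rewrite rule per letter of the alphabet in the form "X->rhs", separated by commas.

  step 0 ⇒ step 1: CBA ⇒ D·C·BA
    A ↦ BA
    B ↦ C
    C ↦ D
    D ↦ B  (constrained at step 1)

A->BA, B->C, C->D, D->B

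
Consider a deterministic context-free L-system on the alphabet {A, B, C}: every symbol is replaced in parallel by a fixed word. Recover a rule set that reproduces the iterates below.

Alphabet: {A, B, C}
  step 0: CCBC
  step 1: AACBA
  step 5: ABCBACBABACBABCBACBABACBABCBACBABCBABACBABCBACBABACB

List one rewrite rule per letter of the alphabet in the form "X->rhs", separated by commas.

  step 0 ⇒ step 1: CCBC ⇒ A·A·CB·A
    B ↦ CB
    C ↦ A
    A ↦ AB  (constrained at step 1)

A->AB, B->CB, C->A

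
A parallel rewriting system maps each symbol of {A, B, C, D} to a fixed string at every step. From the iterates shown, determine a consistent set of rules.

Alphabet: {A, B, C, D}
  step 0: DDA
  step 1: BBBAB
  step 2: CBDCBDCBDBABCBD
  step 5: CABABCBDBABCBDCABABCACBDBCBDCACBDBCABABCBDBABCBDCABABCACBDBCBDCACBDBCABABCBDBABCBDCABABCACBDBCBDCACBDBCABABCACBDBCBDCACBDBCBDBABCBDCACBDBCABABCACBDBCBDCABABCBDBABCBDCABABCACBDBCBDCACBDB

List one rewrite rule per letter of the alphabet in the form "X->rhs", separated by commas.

A->BAB, B->CBD, C->CA, D->B

  step 1 ⇒ step 2: BBBAB ⇒ CBD·CBD·CBD·BAB·CBD
    A ↦ BAB
    B ↦ CBD
    C ↦ CA  (constrained at step 2)
  step 0 ⇒ step 1: DDA ⇒ B·B·BAB
    D ↦ B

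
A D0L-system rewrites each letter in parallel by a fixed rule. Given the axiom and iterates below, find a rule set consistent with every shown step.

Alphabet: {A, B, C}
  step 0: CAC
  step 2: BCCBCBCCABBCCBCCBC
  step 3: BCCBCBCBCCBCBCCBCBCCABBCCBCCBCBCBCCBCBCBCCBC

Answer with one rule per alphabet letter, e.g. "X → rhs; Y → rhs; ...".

A->CAB, B->BCC, C->BC

  step 2 ⇒ step 3: BCCBCBCCABBCCBCCBC ⇒ BCC·BC·BC·BCC·BC·BCC·BC·BC·CAB·BCC·BCC·BC·BC·BCC·BC·BC·BCC·BC
    A ↦ CAB
    B ↦ BCC
    C ↦ BC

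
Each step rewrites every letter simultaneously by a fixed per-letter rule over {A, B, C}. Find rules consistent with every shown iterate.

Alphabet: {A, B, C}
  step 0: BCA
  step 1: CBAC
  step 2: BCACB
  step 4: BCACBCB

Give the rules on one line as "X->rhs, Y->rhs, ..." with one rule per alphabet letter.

  step 1 ⇒ step 2: CBAC ⇒ B·C·AC·B
    A ↦ AC
    B ↦ C
    C ↦ B

A->AC, B->C, C->B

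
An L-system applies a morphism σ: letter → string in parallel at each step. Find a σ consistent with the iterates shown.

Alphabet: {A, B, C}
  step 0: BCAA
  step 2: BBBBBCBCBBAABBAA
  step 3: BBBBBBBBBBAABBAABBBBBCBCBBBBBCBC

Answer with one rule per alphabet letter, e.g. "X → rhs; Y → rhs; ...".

  step 2 ⇒ step 3: BBBBBCBCBBAABBAA ⇒ BB·BB·BB·BB·BB·AA·BB·AA·BB·BB·BC·BC·BB·BB·BC·BC
    A ↦ BC
    B ↦ BB
    C ↦ AA

A->BC, B->BB, C->AA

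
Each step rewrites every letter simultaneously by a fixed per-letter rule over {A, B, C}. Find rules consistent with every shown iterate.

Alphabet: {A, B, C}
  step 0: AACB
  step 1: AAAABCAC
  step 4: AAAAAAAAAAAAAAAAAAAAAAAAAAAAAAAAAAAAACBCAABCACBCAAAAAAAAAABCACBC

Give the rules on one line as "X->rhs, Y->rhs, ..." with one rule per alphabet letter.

  step 0 ⇒ step 1: AACB ⇒ AA·AA·BC·AC
    A ↦ AA
    B ↦ AC
    C ↦ BC

A->AA, B->AC, C->BC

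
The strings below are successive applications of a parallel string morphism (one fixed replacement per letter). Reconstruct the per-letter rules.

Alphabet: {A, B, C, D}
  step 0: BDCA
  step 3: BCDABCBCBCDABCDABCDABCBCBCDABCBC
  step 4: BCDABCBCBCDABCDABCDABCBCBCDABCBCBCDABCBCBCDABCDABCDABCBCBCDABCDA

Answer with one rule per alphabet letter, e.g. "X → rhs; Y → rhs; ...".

  step 3 ⇒ step 4: BCDABCBCBCDABCDABCDABCBCBCDABCBC ⇒ BC·DA·B·CBC·BC·DA·BC·DA·BC·DA·B·CBC·BC·DA·B·CBC·BC·DA·B·CBC·BC·DA·BC·DA·BC·DA·B·CBC·BC·DA·BC·DA
    A ↦ CBC
    B ↦ BC
    C ↦ DA
    D ↦ B

A->CBC, B->BC, C->DA, D->B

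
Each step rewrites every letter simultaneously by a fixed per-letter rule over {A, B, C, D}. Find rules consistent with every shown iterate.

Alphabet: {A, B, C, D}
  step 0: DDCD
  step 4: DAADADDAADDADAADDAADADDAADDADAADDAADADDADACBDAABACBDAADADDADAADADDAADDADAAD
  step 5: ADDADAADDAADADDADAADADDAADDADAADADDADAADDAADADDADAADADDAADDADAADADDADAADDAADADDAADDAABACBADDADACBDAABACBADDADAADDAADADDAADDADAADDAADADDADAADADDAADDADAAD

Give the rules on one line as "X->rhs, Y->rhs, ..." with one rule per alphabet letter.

  step 4 ⇒ step 5: DAADADDAADDADAADDAADADDAADDADAADDAADADDADACBDAABACBDAADADDADAADADDAADDADAAD ⇒ AD·DA·DA·AD·DA·AD·AD·DA·DA·AD·AD·DA·AD·DA·DA·AD·AD·DA·DA·AD·DA·AD·AD·DA·DA·AD·AD·DA·AD·DA·DA·AD·AD·DA·DA·AD·DA·AD·AD·DA·AD·DA·ABA·CB·AD·DA·DA·CB·DA·ABA·CB·AD·DA·DA·AD·DA·AD·AD·DA·AD·DA·DA·AD·DA·AD·AD·DA·DA·AD·AD·DA·AD·DA·DA·AD
    A ↦ DA
    B ↦ CB
    C ↦ ABA
    D ↦ AD

A->DA, B->CB, C->ABA, D->AD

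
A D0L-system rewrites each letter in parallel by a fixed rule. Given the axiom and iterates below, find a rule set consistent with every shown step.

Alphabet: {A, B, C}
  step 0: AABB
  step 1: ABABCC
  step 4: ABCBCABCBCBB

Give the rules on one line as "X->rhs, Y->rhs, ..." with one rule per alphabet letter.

A->AB, B->C, C->B

  step 0 ⇒ step 1: AABB ⇒ AB·AB·C·C
    A ↦ AB
    B ↦ C
    C ↦ B  (constrained at step 1)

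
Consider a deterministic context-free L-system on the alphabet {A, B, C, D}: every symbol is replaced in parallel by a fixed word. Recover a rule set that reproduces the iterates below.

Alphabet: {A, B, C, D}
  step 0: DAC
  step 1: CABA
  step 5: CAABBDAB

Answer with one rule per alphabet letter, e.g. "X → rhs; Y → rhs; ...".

A->B, B->D, C->A, D->CA

  step 0 ⇒ step 1: DAC ⇒ CA·B·A
    A ↦ B
    C ↦ A
    D ↦ CA
    B ↦ D  (constrained at step 1)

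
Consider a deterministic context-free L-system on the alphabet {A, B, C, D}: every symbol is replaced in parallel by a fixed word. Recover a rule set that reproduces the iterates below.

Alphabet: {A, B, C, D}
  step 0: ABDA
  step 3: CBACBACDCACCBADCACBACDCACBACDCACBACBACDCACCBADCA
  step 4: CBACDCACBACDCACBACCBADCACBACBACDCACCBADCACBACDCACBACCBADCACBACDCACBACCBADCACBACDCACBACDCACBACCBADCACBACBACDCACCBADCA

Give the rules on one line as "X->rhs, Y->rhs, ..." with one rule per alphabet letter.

A->DCA, B->C, C->CBA, D->C

  step 3 ⇒ step 4: CBACBACDCACCBADCACBACDCACBACDCACBACBACDCACCBADCA ⇒ CBA·C·DCA·CBA·C·DCA·CBA·C·CBA·DCA·CBA·CBA·C·DCA·C·CBA·DCA·CBA·C·DCA·CBA·C·CBA·DCA·CBA·C·DCA·CBA·C·CBA·DCA·CBA·C·DCA·CBA·C·DCA·CBA·C·CBA·DCA·CBA·CBA·C·DCA·C·CBA·DCA
    A ↦ DCA
    B ↦ C
    C ↦ CBA
    D ↦ C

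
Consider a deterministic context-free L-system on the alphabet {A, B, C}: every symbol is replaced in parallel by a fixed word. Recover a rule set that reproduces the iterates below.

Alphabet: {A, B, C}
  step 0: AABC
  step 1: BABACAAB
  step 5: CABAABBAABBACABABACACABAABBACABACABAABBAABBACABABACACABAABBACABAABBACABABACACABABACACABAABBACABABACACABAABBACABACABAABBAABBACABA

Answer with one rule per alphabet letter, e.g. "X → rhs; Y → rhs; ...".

  step 0 ⇒ step 1: AABC ⇒ BA·BA·CA·AB
    A ↦ BA
    B ↦ CA
    C ↦ AB

A->BA, B->CA, C->AB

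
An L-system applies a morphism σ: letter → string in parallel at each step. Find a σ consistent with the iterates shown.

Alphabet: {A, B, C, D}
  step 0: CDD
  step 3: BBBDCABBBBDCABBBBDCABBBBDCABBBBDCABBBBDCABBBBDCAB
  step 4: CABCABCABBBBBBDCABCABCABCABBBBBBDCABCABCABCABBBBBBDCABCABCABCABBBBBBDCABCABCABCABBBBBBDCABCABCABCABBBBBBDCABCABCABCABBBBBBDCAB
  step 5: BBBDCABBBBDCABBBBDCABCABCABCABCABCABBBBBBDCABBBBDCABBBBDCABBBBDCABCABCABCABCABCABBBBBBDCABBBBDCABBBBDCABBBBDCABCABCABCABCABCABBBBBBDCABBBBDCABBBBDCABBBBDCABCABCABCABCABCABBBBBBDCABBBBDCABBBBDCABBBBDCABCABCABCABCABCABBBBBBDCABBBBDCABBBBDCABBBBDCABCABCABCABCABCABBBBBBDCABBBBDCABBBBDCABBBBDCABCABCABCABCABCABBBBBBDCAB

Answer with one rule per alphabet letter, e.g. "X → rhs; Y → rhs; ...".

A->D, B->CAB, C->BBB, D->BB

  step 4 ⇒ step 5: CABCABCABBBBBBDCABCABCABCABBBBBBDCABCABCABCABBBBBBDCABCABCABCABBBBBBDCABCABCABCABBBBBBDCABCABCABCABBBBBBDCABCABCABCABBBBBBDCAB ⇒ BBB·D·CAB·BBB·D·CAB·BBB·D·CAB·CAB·CAB·CAB·CAB·CAB·BB·BBB·D·CAB·BBB·D·CAB·BBB·D·CAB·BBB·D·CAB·CAB·CAB·CAB·CAB·CAB·BB·BBB·D·CAB·BBB·D·CAB·BBB·D·CAB·BBB·D·CAB·CAB·CAB·CAB·CAB·CAB·BB·BBB·D·CAB·BBB·D·CAB·BBB·D·CAB·BBB·D·CAB·CAB·CAB·CAB·CAB·CAB·BB·BBB·D·CAB·BBB·D·CAB·BBB·D·CAB·BBB·D·CAB·CAB·CAB·CAB·CAB·CAB·BB·BBB·D·CAB·BBB·D·CAB·BBB·D·CAB·BBB·D·CAB·CAB·CAB·CAB·CAB·CAB·BB·BBB·D·CAB·BBB·D·CAB·BBB·D·CAB·BBB·D·CAB·CAB·CAB·CAB·CAB·CAB·BB·BBB·D·CAB
    A ↦ D
    B ↦ CAB
    C ↦ BBB
    D ↦ BB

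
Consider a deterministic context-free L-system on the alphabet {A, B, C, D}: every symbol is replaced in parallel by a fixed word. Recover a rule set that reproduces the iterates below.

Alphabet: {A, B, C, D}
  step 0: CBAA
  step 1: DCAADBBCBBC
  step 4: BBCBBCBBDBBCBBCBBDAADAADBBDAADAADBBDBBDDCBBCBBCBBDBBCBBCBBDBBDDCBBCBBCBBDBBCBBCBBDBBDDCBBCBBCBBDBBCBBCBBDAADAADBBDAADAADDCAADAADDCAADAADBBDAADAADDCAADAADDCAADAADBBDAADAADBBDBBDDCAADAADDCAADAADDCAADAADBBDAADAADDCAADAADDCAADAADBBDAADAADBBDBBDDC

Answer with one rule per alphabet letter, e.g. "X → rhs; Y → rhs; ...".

  step 0 ⇒ step 1: CBAA ⇒ DC·AAD·BBC·BBC
    A ↦ BBC
    B ↦ AAD
    C ↦ DC
    D ↦ BBD  (constrained at step 1)

A->BBC, B->AAD, C->DC, D->BBD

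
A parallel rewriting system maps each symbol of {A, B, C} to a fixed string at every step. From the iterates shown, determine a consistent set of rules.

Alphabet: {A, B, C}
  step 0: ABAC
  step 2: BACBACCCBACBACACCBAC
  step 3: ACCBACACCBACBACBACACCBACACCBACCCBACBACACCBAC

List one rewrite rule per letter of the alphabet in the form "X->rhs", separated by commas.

  step 2 ⇒ step 3: BACBACCCBACBACACCBAC ⇒ A·CC·BAC·A·CC·BAC·BAC·BAC·A·CC·BAC·A·CC·BAC·CC·BAC·BAC·A·CC·BAC
    A ↦ CC
    B ↦ A
    C ↦ BAC

A->CC, B->A, C->BAC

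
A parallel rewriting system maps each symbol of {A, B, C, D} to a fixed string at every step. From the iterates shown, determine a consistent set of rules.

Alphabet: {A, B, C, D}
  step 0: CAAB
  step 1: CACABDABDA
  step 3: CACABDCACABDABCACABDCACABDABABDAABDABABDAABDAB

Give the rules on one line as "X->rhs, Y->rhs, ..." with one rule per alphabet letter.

A->ABD, B->A, C->CAC, D->B

  step 0 ⇒ step 1: CAAB ⇒ CAC·ABD·ABD·A
    A ↦ ABD
    B ↦ A
    C ↦ CAC
    D ↦ B  (constrained at step 1)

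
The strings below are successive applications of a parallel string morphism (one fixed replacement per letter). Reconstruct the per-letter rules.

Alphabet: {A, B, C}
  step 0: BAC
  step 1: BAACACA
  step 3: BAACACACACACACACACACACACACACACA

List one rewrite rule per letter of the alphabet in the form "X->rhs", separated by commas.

A->CA, B->BAA, C->CA

  step 0 ⇒ step 1: BAC ⇒ BAA·CA·CA
    A ↦ CA
    B ↦ BAA
    C ↦ CA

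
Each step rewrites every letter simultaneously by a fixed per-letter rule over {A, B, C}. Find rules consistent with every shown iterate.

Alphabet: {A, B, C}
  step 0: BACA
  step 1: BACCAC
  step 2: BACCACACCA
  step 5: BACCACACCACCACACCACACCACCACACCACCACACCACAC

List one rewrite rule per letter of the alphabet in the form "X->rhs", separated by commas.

A->C, B->BA, C->CA

  step 1 ⇒ step 2: BACCAC ⇒ BA·C·CA·CA·C·CA
    A ↦ C
    B ↦ BA
    C ↦ CA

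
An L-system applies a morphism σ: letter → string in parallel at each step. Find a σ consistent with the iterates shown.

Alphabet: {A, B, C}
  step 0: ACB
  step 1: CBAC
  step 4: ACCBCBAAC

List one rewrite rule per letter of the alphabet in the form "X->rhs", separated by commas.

A->CB, B->C, C->A

  step 0 ⇒ step 1: ACB ⇒ CB·A·C
    A ↦ CB
    B ↦ C
    C ↦ A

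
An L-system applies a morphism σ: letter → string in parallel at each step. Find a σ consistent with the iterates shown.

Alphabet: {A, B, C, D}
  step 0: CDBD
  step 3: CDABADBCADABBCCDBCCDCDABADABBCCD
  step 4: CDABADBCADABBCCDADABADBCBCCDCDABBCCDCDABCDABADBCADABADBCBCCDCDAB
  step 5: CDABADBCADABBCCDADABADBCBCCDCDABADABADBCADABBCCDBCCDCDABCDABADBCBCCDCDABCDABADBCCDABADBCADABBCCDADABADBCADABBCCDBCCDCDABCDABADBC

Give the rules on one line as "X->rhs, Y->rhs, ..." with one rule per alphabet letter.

  step 4 ⇒ step 5: CDABADBCADABBCCDADABADBCBCCDCDABBCCDCDABCDABADBCADABADBCBCCDCDAB ⇒ CD·AB·AD·BC·AD·AB·BC·CD·AD·AB·AD·BC·BC·CD·CD·AB·AD·AB·AD·BC·AD·AB·BC·CD·BC·CD·CD·AB·CD·AB·AD·BC·BC·CD·CD·AB·CD·AB·AD·BC·CD·AB·AD·BC·AD·AB·BC·CD·AD·AB·AD·BC·AD·AB·BC·CD·BC·CD·CD·AB·CD·AB·AD·BC
    A ↦ AD
    B ↦ BC
    C ↦ CD
    D ↦ AB

A->AD, B->BC, C->CD, D->AB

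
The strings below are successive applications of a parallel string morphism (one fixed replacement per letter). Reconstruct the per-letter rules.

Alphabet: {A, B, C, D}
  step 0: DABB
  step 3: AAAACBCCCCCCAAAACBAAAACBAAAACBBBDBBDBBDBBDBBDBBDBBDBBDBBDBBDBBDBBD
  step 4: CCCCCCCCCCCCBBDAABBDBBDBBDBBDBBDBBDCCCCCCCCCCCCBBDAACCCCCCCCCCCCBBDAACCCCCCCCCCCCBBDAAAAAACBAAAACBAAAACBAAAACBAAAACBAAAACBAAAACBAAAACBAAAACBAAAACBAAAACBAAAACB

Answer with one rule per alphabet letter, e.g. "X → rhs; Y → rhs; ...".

A->CCC, B->AA, C->BBD, D->CB

  step 3 ⇒ step 4: AAAACBCCCCCCAAAACBAAAACBAAAACBBBDBBDBBDBBDBBDBBDBBDBBDBBDBBDBBDBBD ⇒ CCC·CCC·CCC·CCC·BBD·AA·BBD·BBD·BBD·BBD·BBD·BBD·CCC·CCC·CCC·CCC·BBD·AA·CCC·CCC·CCC·CCC·BBD·AA·CCC·CCC·CCC·CCC·BBD·AA·AA·AA·CB·AA·AA·CB·AA·AA·CB·AA·AA·CB·AA·AA·CB·AA·AA·CB·AA·AA·CB·AA·AA·CB·AA·AA·CB·AA·AA·CB·AA·AA·CB·AA·AA·CB
    A ↦ CCC
    B ↦ AA
    C ↦ BBD
    D ↦ CB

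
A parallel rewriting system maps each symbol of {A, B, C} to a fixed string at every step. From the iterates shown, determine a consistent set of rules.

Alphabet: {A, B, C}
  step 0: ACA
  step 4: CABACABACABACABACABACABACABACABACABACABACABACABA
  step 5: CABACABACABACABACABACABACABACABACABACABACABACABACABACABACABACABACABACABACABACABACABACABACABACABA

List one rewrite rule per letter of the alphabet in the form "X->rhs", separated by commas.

  step 4 ⇒ step 5: CABACABACABACABACABACABACABACABACABACABACABACABA ⇒ CA·BA·CA·BA·CA·BA·CA·BA·CA·BA·CA·BA·CA·BA·CA·BA·CA·BA·CA·BA·CA·BA·CA·BA·CA·BA·CA·BA·CA·BA·CA·BA·CA·BA·CA·BA·CA·BA·CA·BA·CA·BA·CA·BA·CA·BA·CA·BA
    A ↦ BA
    B ↦ CA
    C ↦ CA

A->BA, B->CA, C->CA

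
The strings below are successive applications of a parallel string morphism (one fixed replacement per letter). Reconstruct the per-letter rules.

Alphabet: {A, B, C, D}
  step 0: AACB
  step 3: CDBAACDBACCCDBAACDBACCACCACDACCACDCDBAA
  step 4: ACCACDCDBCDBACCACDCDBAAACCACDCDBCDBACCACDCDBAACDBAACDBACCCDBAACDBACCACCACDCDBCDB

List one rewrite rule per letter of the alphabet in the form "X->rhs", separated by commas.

A->CDB, B->ACD, C->A, D->CC

  step 3 ⇒ step 4: CDBAACDBACCCDBAACDBACCACCACDACCACDCDBAA ⇒ A·CC·ACD·CDB·CDB·A·CC·ACD·CDB·A·A·A·CC·ACD·CDB·CDB·A·CC·ACD·CDB·A·A·CDB·A·A·CDB·A·CC·CDB·A·A·CDB·A·CC·A·CC·ACD·CDB·CDB
    A ↦ CDB
    B ↦ ACD
    C ↦ A
    D ↦ CC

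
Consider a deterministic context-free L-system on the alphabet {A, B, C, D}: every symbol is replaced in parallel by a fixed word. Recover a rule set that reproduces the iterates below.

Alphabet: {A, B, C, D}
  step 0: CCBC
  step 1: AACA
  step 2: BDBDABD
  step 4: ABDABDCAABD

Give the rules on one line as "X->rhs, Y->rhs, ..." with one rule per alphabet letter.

  step 1 ⇒ step 2: AACA ⇒ BD·BD·A·BD
    A ↦ BD
    C ↦ A
  step 0 ⇒ step 1: CCBC ⇒ A·A·C·A
    B ↦ C
    D ↦ A  (constrained at step 2)

A->BD, B->C, C->A, D->A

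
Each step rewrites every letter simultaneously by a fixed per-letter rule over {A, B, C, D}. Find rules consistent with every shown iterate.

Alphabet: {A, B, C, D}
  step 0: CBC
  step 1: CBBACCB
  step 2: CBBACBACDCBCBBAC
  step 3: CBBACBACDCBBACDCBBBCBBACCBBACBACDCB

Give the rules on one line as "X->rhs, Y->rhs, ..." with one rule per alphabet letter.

A->D, B->BAC, C->CB, D->BB

  step 2 ⇒ step 3: CBBACBACDCBCBBAC ⇒ CB·BAC·BAC·D·CB·BAC·D·CB·BB·CB·BAC·CB·BAC·BAC·D·CB
    A ↦ D
    B ↦ BAC
    C ↦ CB
    D ↦ BB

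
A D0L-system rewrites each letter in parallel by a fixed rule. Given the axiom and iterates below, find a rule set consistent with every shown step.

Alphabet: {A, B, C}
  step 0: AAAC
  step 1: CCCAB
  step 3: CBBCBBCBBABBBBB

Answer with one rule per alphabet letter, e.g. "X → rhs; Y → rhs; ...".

  step 0 ⇒ step 1: AAAC ⇒ C·C·C·AB
    A ↦ C
    C ↦ AB
    B ↦ BB  (constrained at step 1)

A->C, B->BB, C->AB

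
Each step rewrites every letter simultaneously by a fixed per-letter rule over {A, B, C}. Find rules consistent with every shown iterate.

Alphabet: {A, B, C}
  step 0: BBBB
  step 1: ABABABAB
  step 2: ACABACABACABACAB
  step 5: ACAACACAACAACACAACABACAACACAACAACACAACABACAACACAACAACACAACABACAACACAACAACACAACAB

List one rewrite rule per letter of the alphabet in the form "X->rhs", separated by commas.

  step 1 ⇒ step 2: ABABABAB ⇒ AC·AB·AC·AB·AC·AB·AC·AB
    A ↦ AC
    B ↦ AB
    C ↦ A  (constrained at step 2)

A->AC, B->AB, C->A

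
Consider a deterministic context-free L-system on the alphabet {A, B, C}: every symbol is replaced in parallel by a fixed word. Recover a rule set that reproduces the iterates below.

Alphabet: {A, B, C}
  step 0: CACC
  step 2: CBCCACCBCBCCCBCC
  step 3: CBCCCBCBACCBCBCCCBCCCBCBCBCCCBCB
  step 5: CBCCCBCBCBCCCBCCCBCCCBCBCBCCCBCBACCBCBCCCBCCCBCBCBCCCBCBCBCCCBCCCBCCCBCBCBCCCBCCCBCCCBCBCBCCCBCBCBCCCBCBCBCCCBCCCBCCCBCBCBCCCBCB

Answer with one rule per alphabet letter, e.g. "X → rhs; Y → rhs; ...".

A->AC, B->CC, C->CB

  step 2 ⇒ step 3: CBCCACCBCBCCCBCC ⇒ CB·CC·CB·CB·AC·CB·CB·CC·CB·CC·CB·CB·CB·CC·CB·CB
    A ↦ AC
    B ↦ CC
    C ↦ CB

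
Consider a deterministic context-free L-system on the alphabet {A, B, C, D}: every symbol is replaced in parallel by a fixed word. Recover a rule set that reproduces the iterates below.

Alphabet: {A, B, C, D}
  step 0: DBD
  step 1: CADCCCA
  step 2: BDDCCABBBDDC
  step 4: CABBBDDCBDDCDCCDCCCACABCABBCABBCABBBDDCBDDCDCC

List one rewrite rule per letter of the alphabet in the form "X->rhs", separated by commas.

  step 1 ⇒ step 2: CADCCCA ⇒ B·DDC·CA·B·B·B·DDC
    A ↦ DDC
    C ↦ B
    D ↦ CA
  step 0 ⇒ step 1: DBD ⇒ CA·DCC·CA
    B ↦ DCC

A->DDC, B->DCC, C->B, D->CA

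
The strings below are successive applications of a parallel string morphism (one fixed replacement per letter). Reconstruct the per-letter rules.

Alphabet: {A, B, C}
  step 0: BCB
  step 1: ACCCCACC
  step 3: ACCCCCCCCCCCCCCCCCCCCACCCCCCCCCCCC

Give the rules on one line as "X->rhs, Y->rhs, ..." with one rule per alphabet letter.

A->BC, B->ACC, C->CC

  step 0 ⇒ step 1: BCB ⇒ ACC·CC·ACC
    B ↦ ACC
    C ↦ CC
    A ↦ BC  (constrained at step 1)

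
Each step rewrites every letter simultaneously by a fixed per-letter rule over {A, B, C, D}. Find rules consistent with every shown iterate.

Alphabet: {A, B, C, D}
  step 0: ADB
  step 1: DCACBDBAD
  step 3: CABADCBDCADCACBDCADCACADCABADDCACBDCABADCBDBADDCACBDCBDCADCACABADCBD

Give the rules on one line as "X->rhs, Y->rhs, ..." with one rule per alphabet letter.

A->DCA, B->BAD, C->CA, D->CBD

  step 0 ⇒ step 1: ADB ⇒ DCA·CBD·BAD
    A ↦ DCA
    B ↦ BAD
    D ↦ CBD
    C ↦ CA  (constrained at step 1)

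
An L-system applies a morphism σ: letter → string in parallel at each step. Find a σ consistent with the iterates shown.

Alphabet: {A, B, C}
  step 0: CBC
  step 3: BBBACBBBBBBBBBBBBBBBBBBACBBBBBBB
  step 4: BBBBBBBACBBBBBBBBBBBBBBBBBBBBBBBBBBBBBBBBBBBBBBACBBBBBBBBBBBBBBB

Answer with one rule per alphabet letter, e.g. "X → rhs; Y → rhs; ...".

A->B, B->BB, C->ACB

  step 3 ⇒ step 4: BBBACBBBBBBBBBBBBBBBBBBACBBBBBBB ⇒ BB·BB·BB·B·ACB·BB·BB·BB·BB·BB·BB·BB·BB·BB·BB·BB·BB·BB·BB·BB·BB·BB·BB·B·ACB·BB·BB·BB·BB·BB·BB·BB
    A ↦ B
    B ↦ BB
    C ↦ ACB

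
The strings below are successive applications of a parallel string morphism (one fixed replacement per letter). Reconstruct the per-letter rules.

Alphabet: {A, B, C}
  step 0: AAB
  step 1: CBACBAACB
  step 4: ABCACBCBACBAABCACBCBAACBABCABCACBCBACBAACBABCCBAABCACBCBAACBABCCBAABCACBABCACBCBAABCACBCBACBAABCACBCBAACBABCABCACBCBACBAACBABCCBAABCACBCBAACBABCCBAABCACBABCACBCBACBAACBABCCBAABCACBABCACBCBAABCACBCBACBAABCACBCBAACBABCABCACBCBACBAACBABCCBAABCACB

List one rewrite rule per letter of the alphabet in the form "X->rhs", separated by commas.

  step 0 ⇒ step 1: AAB ⇒ CBA·CBA·ACB
    A ↦ CBA
    B ↦ ACB
    C ↦ ABC  (constrained at step 1)

A->CBA, B->ACB, C->ABC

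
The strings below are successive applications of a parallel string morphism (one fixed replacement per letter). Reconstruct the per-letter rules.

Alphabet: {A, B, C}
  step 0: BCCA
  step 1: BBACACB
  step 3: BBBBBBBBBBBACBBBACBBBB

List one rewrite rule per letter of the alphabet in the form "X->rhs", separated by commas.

  step 0 ⇒ step 1: BCCA ⇒ BB·AC·AC·B
    A ↦ B
    B ↦ BB
    C ↦ AC

A->B, B->BB, C->AC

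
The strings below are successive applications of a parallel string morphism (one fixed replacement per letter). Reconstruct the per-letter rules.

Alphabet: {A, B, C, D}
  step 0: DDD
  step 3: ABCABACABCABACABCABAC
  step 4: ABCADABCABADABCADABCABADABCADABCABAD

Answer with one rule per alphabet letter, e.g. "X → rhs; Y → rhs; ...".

  step 3 ⇒ step 4: ABCABACABCABACABCABAC ⇒ AB·C·AD·AB·C·AB·AD·AB·C·AD·AB·C·AB·AD·AB·C·AD·AB·C·AB·AD
    A ↦ AB
    B ↦ C
    C ↦ AD
    D ↦ AC  (constrained at step 0)

A->AB, B->C, C->AD, D->AC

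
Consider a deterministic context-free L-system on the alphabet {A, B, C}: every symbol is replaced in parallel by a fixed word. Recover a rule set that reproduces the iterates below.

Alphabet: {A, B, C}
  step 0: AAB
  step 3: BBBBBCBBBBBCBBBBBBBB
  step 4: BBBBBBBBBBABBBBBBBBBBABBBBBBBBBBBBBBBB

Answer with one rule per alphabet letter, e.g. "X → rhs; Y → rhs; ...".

  step 3 ⇒ step 4: BBBBBCBBBBBCBBBBBBBB ⇒ BB·BB·BB·BB·BB·A·BB·BB·BB·BB·BB·A·BB·BB·BB·BB·BB·BB·BB·BB
    B ↦ BB
    C ↦ A
    A ↦ BC  (constrained at step 0)

A->BC, B->BB, C->A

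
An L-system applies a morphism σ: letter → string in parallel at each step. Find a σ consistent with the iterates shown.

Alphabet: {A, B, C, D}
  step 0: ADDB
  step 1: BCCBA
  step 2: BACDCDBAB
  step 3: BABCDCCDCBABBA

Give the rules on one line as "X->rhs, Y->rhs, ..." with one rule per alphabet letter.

  step 2 ⇒ step 3: BACDCDBAB ⇒ BA·B·CD·C·CD·C·BA·B·BA
    A ↦ B
    B ↦ BA
    C ↦ CD
    D ↦ C

A->B, B->BA, C->CD, D->C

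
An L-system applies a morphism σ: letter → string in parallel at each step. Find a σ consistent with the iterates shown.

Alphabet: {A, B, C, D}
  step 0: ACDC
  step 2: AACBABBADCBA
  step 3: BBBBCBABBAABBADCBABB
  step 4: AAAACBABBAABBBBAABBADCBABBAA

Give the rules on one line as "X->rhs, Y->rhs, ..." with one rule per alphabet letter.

  step 3 ⇒ step 4: BBBBCBABBAABBADCBABB ⇒ A·A·A·A·CB·A·BB·A·A·BB·BB·A·A·BB·AD·CB·A·BB·A·A
    A ↦ BB
    B ↦ A
    C ↦ CB
    D ↦ AD

A->BB, B->A, C->CB, D->AD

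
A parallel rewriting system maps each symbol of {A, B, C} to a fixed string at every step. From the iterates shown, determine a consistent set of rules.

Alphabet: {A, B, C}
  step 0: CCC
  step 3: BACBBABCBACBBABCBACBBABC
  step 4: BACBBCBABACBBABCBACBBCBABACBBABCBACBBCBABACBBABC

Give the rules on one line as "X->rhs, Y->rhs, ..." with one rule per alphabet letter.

  step 3 ⇒ step 4: BACBBABCBACBBABCBACBBABC ⇒ BA·CB·BC·BA·BA·CB·BA·BC·BA·CB·BC·BA·BA·CB·BA·BC·BA·CB·BC·BA·BA·CB·BA·BC
    A ↦ CB
    B ↦ BA
    C ↦ BC

A->CB, B->BA, C->BC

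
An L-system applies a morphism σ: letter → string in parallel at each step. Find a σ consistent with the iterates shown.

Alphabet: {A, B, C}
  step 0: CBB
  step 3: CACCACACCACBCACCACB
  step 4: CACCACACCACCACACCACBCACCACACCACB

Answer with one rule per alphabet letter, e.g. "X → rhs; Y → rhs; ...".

A->C, B->CB, C->CA

  step 3 ⇒ step 4: CACCACACCACBCACCACB ⇒ CA·C·CA·CA·C·CA·C·CA·CA·C·CA·CB·CA·C·CA·CA·C·CA·CB
    A ↦ C
    B ↦ CB
    C ↦ CA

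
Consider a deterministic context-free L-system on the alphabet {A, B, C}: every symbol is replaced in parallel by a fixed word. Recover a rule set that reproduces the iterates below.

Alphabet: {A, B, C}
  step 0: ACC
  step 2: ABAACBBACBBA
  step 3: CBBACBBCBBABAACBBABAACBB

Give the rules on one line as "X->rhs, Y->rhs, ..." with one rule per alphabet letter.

A->CBB, B->A, C->AB

  step 2 ⇒ step 3: ABAACBBACBBA ⇒ CBB·A·CBB·CBB·AB·A·A·CBB·AB·A·A·CBB
    A ↦ CBB
    B ↦ A
    C ↦ AB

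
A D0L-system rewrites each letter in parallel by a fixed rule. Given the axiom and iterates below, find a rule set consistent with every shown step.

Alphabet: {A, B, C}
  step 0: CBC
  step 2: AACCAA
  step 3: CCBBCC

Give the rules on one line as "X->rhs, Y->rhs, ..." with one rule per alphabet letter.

A->C, B->AA, C->B

  step 2 ⇒ step 3: AACCAA ⇒ C·C·B·B·C·C
    A ↦ C
    C ↦ B
    B ↦ AA  (constrained at step 0)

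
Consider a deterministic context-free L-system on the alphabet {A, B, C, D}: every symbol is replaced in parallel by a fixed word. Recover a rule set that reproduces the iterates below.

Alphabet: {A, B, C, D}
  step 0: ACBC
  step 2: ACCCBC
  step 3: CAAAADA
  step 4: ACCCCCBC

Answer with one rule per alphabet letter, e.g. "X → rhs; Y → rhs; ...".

  step 3 ⇒ step 4: CAAAADA ⇒ A·C·C·C·C·CB·C
    A ↦ C
    C ↦ A
    D ↦ CB
  step 2 ⇒ step 3: ACCCBC ⇒ C·A·A·A·AD·A
    B ↦ AD

A->C, B->AD, C->A, D->CB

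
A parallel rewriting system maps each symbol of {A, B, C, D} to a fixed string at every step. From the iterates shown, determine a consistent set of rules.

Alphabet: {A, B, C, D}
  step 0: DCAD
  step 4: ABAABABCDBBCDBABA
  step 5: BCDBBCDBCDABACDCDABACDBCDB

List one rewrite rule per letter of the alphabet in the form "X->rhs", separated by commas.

  step 4 ⇒ step 5: ABAABABCDBBCDBABA ⇒ B·CD·B·B·CD·B·CD·AB·A·CD·CD·AB·A·CD·B·CD·B
    A ↦ B
    B ↦ CD
    C ↦ AB
    D ↦ A

A->B, B->CD, C->AB, D->A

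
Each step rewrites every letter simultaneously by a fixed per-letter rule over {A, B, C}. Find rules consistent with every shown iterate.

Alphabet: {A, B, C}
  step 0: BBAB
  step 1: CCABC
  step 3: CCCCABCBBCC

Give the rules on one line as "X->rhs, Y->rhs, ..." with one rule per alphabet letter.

A->AB, B->C, C->BB

  step 0 ⇒ step 1: BBAB ⇒ C·C·AB·C
    A ↦ AB
    B ↦ C
    C ↦ BB  (constrained at step 1)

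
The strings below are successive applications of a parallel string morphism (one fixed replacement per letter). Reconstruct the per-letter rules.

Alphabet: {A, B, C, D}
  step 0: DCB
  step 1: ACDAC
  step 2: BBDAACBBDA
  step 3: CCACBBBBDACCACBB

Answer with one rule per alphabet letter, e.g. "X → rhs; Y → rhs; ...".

  step 2 ⇒ step 3: BBDAACBBDA ⇒ C·C·AC·BB·BB·DA·C·C·AC·BB
    A ↦ BB
    B ↦ C
    C ↦ DA
    D ↦ AC

A->BB, B->C, C->DA, D->AC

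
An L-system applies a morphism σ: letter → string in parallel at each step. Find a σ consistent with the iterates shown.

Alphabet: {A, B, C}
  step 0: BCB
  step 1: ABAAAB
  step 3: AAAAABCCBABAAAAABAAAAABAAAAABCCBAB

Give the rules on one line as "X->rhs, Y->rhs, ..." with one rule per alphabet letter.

  step 0 ⇒ step 1: BCB ⇒ AB·AA·AB
    B ↦ AB
    C ↦ AA
    A ↦ CCB  (constrained at step 1)

A->CCB, B->AB, C->AA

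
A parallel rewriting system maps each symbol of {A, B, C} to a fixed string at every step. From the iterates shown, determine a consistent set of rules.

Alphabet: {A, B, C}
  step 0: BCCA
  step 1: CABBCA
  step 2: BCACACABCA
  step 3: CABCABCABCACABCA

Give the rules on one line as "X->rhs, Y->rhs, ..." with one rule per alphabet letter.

  step 2 ⇒ step 3: BCACACABCA ⇒ CA·B·CA·B·CA·B·CA·CA·B·CA
    A ↦ CA
    B ↦ CA
    C ↦ B

A->CA, B->CA, C->B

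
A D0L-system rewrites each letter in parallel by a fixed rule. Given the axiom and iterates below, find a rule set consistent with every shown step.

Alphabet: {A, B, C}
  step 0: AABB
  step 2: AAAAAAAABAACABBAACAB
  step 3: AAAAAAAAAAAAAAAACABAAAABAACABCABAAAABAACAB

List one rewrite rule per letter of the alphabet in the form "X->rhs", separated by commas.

  step 2 ⇒ step 3: AAAAAAAABAACABBAACAB ⇒ AA·AA·AA·AA·AA·AA·AA·AA·CAB·AA·AA·B·AA·CAB·CAB·AA·AA·B·AA·CAB
    A ↦ AA
    B ↦ CAB
    C ↦ B

A->AA, B->CAB, C->B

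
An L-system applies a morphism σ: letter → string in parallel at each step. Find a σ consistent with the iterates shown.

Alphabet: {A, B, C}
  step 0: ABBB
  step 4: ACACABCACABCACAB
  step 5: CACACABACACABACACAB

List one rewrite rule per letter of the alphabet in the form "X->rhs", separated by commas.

  step 4 ⇒ step 5: ACACABCACABCACAB ⇒ C·A·C·A·C·AB·A·C·A·C·AB·A·C·A·C·AB
    A ↦ C
    B ↦ AB
    C ↦ A

A->C, B->AB, C->A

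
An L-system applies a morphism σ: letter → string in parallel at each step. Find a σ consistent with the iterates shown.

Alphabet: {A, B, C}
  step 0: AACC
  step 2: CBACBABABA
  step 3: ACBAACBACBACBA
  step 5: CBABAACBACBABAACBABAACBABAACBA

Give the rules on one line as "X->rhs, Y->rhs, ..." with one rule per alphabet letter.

A->BA, B->C, C->A

  step 2 ⇒ step 3: CBACBABABA ⇒ A·C·BA·A·C·BA·C·BA·C·BA
    A ↦ BA
    B ↦ C
    C ↦ A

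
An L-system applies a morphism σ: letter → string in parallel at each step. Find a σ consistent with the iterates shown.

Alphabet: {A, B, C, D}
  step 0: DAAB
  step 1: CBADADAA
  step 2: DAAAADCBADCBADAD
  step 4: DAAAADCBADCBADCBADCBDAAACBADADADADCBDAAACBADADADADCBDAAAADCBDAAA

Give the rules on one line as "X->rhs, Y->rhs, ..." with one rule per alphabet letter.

A->AD, B->AA, C->DA, D->CB

  step 1 ⇒ step 2: CBADADAA ⇒ DA·AA·AD·CB·AD·CB·AD·AD
    A ↦ AD
    B ↦ AA
    C ↦ DA
    D ↦ CB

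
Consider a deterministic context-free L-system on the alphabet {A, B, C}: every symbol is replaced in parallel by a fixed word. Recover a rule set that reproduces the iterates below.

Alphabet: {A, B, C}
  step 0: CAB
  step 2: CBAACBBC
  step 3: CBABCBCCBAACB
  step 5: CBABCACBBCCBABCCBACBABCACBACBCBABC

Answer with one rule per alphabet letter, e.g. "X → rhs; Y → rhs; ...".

A->BC, B->A, C->CB

  step 2 ⇒ step 3: CBAACBBC ⇒ CB·A·BC·BC·CB·A·A·CB
    A ↦ BC
    B ↦ A
    C ↦ CB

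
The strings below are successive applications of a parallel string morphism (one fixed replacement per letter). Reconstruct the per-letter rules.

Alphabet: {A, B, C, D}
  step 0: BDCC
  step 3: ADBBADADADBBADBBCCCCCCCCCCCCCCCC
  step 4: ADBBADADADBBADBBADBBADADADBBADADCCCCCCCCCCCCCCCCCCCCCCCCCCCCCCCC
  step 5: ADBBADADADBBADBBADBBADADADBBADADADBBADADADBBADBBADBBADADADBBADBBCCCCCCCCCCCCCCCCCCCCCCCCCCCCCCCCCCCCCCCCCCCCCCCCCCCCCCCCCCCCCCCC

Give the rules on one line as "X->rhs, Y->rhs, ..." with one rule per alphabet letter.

A->AD, B->AD, C->CC, D->BB

  step 4 ⇒ step 5: ADBBADADADBBADBBADBBADADADBBADADCCCCCCCCCCCCCCCCCCCCCCCCCCCCCCCC ⇒ AD·BB·AD·AD·AD·BB·AD·BB·AD·BB·AD·AD·AD·BB·AD·AD·AD·BB·AD·AD·AD·BB·AD·BB·AD·BB·AD·AD·AD·BB·AD·BB·CC·CC·CC·CC·CC·CC·CC·CC·CC·CC·CC·CC·CC·CC·CC·CC·CC·CC·CC·CC·CC·CC·CC·CC·CC·CC·CC·CC·CC·CC·CC·CC
    A ↦ AD
    B ↦ AD
    C ↦ CC
    D ↦ BB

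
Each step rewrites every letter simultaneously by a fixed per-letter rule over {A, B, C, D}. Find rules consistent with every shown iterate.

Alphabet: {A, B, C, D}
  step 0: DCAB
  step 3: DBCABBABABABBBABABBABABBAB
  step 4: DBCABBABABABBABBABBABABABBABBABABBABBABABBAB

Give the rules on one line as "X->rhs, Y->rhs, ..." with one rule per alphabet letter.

A->B, B->AB, C->BA, D->DBC

  step 3 ⇒ step 4: DBCABBABABABBBABABBABABBAB ⇒ DBC·AB·BA·B·AB·AB·B·AB·B·AB·B·AB·AB·AB·B·AB·B·AB·AB·B·AB·B·AB·AB·B·AB
    A ↦ B
    B ↦ AB
    C ↦ BA
    D ↦ DBC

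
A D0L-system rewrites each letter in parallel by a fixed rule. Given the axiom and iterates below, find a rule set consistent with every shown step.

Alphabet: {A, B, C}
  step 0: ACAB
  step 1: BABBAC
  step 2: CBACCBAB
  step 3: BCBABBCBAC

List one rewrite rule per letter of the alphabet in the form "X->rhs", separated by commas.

  step 2 ⇒ step 3: CBACCBAB ⇒ B·C·BA·B·B·C·BA·C
    A ↦ BA
    B ↦ C
    C ↦ B

A->BA, B->C, C->B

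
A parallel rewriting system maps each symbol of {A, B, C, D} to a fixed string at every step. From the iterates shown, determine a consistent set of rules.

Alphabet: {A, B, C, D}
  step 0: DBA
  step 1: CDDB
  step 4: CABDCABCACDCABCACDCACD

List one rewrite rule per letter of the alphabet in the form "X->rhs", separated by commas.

A->B, B->D, C->CA, D->CD

  step 0 ⇒ step 1: DBA ⇒ CD·D·B
    A ↦ B
    B ↦ D
    D ↦ CD
    C ↦ CA  (constrained at step 1)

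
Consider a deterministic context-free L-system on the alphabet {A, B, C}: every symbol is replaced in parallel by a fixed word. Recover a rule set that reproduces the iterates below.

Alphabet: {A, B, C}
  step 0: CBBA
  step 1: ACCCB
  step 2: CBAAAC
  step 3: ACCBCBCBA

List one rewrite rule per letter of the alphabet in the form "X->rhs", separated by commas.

  step 2 ⇒ step 3: CBAAAC ⇒ A·C·CB·CB·CB·A
    A ↦ CB
    B ↦ C
    C ↦ A

A->CB, B->C, C->A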